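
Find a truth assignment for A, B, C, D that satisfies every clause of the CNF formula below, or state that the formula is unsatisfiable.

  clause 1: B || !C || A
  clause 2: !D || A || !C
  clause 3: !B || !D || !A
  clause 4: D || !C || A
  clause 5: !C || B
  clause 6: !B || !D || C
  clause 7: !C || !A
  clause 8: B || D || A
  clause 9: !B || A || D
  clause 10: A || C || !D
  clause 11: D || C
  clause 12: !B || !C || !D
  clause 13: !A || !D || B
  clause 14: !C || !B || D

Try C = false.
Unit clause (D) forces D = true.
Unit clause (!B) forces B = false.
Unit clause (A) forces A = true.
Now (!A) is unsatisfied and unit — conflict.
So C must be the other value — set C = true.
Unit clause (B) forces B = true.
Unit clause (!A) forces A = false.
Unit clause (!D) forces D = false.
Now (D) is unsatisfied and unit — conflict.
Either choice for C ends in contradiction.

UNSATISFIABLE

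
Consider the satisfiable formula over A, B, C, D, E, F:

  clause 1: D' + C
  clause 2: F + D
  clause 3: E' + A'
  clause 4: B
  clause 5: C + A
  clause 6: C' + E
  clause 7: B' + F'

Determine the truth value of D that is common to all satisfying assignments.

Suppose D = 0.
Unit clause (F) forces F = 1.
Unit clause (B) forces B = 1.
That conflicts with the unit clause (B').
So every satisfying assignment has D = True.

True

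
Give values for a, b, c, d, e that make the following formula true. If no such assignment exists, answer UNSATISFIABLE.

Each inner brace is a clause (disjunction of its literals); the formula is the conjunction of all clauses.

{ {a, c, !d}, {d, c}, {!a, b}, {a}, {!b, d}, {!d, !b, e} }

a ↦ true, b ↦ true, c ↦ true, d ↦ true, e ↦ true

From the singleton clause (a), a = true.
From the singleton clause (b), b = true.
From the singleton clause (d), d = true.
From the singleton clause (e), e = true.
Every clause is now satisfied; c is unconstrained.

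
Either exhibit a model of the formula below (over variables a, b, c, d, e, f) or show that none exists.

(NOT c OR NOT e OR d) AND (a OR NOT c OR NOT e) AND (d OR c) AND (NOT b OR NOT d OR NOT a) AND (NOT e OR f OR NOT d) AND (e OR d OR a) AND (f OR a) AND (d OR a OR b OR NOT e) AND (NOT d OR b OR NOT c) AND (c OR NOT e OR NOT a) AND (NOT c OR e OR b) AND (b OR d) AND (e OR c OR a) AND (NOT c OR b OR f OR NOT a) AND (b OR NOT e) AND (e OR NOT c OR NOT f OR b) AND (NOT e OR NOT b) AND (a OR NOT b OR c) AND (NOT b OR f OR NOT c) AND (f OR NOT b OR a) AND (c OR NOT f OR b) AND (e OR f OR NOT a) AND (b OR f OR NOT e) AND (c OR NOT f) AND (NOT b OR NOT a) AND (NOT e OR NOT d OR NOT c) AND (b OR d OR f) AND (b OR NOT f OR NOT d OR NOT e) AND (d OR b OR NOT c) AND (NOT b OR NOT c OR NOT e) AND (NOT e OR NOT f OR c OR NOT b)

Branch on d: set d = true.
Branch on b: set b = true.
The clause (NOT a) is unit, so a = false.
The clause (f) is unit, so f = true.
The clause (NOT e) is unit, so e = false.
The clause (c) is unit, so c = true.
All clauses are satisfied.

a=false,  b=true,  c=true,  d=true,  e=false,  f=true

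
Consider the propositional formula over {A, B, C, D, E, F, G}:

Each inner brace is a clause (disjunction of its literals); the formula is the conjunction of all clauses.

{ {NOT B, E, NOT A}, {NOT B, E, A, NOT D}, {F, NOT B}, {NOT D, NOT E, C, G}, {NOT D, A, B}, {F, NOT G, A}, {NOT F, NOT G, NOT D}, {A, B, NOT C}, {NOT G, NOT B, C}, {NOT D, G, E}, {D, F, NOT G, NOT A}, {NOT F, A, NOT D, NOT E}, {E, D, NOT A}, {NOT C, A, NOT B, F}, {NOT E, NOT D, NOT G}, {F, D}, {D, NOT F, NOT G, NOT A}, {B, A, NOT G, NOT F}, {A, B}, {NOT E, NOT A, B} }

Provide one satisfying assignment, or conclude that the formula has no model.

Try F = true.
Try G = false.
Try D = false.
Try E = true.
Try A = true.
The clause (B) is unit, so B = true.
Every clause is now satisfied; C is unconstrained.

A: true, B: true, C: false, D: false, E: true, F: true, G: false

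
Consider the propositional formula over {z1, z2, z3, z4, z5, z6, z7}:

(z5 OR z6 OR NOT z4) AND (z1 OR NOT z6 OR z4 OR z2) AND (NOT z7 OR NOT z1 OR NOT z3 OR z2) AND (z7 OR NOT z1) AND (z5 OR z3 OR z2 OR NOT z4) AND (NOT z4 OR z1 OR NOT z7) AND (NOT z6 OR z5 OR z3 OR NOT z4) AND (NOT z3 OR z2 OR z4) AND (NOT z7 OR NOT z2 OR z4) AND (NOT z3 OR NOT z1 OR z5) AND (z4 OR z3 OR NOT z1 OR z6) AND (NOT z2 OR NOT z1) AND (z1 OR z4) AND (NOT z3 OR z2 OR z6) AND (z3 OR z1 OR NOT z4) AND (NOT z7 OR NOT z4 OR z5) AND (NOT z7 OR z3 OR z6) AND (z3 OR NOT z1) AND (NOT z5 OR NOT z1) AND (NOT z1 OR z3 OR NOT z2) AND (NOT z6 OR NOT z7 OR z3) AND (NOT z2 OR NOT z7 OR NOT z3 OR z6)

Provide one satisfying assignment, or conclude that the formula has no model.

z1=false,  z2=true,  z3=true,  z4=true,  z5=true,  z6=false,  z7=false

Branch on z7: set z7 = false.
(NOT z1) alone gives z1 = false.
(z4) alone gives z4 = true.
(z3) alone gives z3 = true.
Branch on z5: set z5 = true.
Branch on z2: set z2 = true.
Every clause is now satisfied; z6 is unconstrained.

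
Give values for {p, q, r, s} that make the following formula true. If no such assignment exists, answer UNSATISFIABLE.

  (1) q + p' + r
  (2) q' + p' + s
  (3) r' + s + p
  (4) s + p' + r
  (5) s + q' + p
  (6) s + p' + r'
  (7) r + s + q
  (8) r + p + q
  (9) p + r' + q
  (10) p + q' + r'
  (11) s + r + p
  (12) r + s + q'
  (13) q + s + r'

Try q = 1.
Try p = 1.
From the singleton clause (s), s = 1.
No clause remains; r is free.

p: 1; q: 1; r: 1; s: 1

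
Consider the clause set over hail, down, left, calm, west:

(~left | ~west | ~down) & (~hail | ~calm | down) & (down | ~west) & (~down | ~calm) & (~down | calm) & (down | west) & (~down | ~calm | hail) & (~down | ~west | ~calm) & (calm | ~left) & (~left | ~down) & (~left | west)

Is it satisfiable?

Try down = 1.
From the singleton clause (~calm), calm = 0.
But (calm) is also a unit clause — contradiction.
That branch fails; take down = 0 instead.
From the singleton clause (~west), west = 0.
But (west) is also a unit clause — contradiction.
Neither down = 1 nor down = 0 works.
No assignment satisfies every clause.

No, unsatisfiable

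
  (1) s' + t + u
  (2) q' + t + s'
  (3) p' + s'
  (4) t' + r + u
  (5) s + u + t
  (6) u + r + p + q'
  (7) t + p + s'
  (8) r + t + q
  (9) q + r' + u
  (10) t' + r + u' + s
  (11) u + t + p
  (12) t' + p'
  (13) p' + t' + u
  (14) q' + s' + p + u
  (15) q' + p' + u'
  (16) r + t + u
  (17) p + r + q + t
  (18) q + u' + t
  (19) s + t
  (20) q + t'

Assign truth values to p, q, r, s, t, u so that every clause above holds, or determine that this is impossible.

p=0,  q=1,  r=1,  s=1,  t=1,  u=1

Case p = 0:
Case t = 1:
(q) alone gives q = 1.
Case r = 1:
Case s = 1:
(u) alone gives u = 1.
This assignment satisfies each clause.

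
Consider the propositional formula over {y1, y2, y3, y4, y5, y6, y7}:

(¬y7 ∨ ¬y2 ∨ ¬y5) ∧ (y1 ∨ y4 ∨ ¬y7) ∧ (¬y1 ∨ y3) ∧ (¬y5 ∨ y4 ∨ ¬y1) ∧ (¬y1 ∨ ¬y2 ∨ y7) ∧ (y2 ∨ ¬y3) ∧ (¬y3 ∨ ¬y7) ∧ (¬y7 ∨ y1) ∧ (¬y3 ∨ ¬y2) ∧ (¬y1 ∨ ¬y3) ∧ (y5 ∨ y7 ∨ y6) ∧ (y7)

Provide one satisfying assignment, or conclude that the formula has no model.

UNSATISFIABLE

From the singleton clause (y7), y7 = True.
From the singleton clause (¬y3), y3 = False.
From the singleton clause (¬y1), y1 = False.
That conflicts with the unit clause (y1).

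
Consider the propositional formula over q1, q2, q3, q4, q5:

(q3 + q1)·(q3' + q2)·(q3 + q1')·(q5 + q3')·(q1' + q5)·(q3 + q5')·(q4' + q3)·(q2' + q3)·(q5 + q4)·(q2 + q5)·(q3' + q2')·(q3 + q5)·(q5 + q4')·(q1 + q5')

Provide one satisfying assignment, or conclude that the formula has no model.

Try q3 = 1.
Unit clause (q2) forces q2 = 1.
Now (q2') is unsatisfied and unit — conflict.
So q3 must be the other value — set q3 = 0.
Unit clause (q1) forces q1 = 1.
Now (q1') is unsatisfied and unit — conflict.
Both values of q3 lead to a conflict.

UNSATISFIABLE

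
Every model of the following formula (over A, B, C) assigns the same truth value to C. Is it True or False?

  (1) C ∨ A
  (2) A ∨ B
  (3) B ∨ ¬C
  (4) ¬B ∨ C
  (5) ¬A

True

Suppose C = False.
The clause (A) is unit, so A = True.
But (¬A) is also a unit clause — contradiction.
So every satisfying assignment has C = True.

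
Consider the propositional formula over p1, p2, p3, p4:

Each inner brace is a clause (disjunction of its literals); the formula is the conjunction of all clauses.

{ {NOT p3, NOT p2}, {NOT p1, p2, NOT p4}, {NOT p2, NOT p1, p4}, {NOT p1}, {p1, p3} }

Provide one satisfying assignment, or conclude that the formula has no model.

(NOT p1) alone gives p1 = false.
(p3) alone gives p3 = true.
(NOT p2) alone gives p2 = false.
Every clause is now satisfied; p4 is unconstrained.

p1 ↦ false, p2 ↦ false, p3 ↦ true, p4 ↦ true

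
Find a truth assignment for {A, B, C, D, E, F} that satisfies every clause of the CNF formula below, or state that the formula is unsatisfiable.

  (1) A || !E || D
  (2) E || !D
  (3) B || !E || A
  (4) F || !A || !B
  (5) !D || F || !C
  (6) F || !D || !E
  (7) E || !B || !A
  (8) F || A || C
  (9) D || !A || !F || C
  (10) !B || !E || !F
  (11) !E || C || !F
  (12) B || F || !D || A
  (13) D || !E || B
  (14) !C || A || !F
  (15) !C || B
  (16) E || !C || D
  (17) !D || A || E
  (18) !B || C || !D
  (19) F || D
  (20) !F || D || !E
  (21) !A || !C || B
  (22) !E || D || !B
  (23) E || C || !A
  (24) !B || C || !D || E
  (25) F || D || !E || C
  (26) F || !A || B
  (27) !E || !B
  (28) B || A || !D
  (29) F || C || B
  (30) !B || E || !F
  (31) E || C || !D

Suppose E = false.
From the singleton clause (!D), D = false.
From the singleton clause (!C), C = false.
From the singleton clause (F), F = true.
From the singleton clause (!A), A = false.
From the singleton clause (!B), B = false.
All clauses are satisfied.

A: false,  B: false,  C: false,  D: false,  E: false,  F: true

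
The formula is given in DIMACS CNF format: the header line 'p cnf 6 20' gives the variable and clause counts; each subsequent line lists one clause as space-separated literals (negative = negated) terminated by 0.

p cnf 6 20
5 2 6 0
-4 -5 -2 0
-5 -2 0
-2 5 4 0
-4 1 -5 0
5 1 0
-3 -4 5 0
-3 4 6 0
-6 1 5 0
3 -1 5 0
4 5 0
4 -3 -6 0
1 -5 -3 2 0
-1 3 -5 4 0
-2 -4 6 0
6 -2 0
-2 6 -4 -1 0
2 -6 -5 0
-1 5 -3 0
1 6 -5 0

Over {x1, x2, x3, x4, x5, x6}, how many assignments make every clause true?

2

There are 2^6 = 64 truth assignments over (x1, x2, x3, x4, x5, x6).
Split on x4. With x4 = True, the clauses containing x4 are satisfied and ¬x4 drops from the rest; 2 of the 2^5 = 32 assignments to the other variables satisfy what remains.
With x4 = False, by the same count on the reduced clause set, 0 assignments work.
(One model: x1=T, x2=F, x3=F, x4=T, x5=T, x6=F.)
Total: 2 + 0 = 2.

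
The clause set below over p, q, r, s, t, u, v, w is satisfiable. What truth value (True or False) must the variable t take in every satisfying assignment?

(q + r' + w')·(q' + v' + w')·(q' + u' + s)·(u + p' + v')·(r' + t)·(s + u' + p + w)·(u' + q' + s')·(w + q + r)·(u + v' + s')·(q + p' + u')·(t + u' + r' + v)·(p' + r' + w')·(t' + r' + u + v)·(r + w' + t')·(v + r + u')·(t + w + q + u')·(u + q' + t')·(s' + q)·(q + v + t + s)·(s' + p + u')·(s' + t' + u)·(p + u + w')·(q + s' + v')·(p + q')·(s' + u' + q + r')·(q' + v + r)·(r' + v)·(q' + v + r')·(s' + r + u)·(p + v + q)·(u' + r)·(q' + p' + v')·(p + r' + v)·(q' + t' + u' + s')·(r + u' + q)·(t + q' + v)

Suppose t = 0.
Unit clause (r') forces r = 0.
Unit clause (u') forces u = 0.
Unit clause (s') forces s = 0.
Try p = 0.
Unit clause (w') forces w = 0.
Unit clause (q) forces q = 1.
Now (q') is unsatisfied and unit — conflict.
So p must be the other value — set p = 1.
Unit clause (v') forces v = 0.
Unit clause (q) forces q = 1.
Now (q') is unsatisfied and unit — conflict.
Both values of p lead to a conflict.
So every satisfying assignment has t = True.

True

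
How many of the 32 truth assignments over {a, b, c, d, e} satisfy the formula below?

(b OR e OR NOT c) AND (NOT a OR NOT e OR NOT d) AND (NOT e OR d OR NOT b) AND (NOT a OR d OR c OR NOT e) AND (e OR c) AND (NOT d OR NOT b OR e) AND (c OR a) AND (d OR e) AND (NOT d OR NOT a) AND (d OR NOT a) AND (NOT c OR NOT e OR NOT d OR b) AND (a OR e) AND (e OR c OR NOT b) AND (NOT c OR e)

There are 2^5 = 32 truth assignments over (a, b, c, d, e).
Split on e. With e = true, the clauses containing e are satisfied and NOT e drops from the rest; 2 of the 2^4 = 16 assignments to the other variables satisfy what remains.
With e = false, by the same count on the reduced clause set, 0 assignments work.
(One model: a=F, b=F, c=T, d=F, e=T.)
Total: 2 + 0 = 2.

2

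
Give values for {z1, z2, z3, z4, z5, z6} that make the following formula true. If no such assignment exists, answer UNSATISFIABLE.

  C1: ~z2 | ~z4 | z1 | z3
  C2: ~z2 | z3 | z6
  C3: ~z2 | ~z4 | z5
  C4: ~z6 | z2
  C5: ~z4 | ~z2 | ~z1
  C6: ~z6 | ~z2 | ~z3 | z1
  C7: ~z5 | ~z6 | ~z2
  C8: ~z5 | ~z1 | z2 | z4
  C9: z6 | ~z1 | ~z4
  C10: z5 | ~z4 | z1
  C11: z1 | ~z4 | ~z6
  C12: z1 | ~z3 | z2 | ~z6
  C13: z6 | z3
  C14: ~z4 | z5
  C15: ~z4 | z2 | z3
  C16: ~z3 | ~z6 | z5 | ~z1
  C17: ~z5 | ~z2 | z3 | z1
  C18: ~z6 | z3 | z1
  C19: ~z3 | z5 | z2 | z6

Suppose z6 = 0.
(z3) alone gives z3 = 1.
Suppose z1 = 0.
Suppose z5 = 1.
Every clause is now satisfied; z2, z4 are unconstrained.

z1=0, z2=0, z3=1, z4=0, z5=1, z6=0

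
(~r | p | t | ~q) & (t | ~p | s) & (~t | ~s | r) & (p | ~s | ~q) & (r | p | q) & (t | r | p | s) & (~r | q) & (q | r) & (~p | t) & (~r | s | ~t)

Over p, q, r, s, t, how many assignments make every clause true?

There are 2^5 = 32 truth assignments over (p, q, r, s, t).
Split on p. With p = 1, the clauses containing p are satisfied and ~p drops from the rest; 2 of the 2^4 = 16 assignments to the other variables satisfy what remains.
With p = 0, by the same count on the reduced clause set, 1 assignment works.
(One model: p=F, q=T, r=F, s=F, t=T.)
Total: 2 + 1 = 3.

3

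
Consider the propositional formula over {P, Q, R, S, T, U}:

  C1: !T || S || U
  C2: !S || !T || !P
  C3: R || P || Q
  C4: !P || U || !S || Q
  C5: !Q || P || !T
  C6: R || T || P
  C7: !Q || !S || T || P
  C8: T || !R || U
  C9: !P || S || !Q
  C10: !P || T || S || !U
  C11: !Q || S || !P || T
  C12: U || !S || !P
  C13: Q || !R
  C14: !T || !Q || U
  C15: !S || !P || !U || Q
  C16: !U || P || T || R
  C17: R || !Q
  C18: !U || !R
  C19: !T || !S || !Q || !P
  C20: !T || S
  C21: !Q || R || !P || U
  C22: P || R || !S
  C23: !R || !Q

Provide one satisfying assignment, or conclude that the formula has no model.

Try Q = false.
Unit clause (!R) forces R = false.
Unit clause (P) forces P = true.
Try S = false.
Unit clause (!T) forces T = false.
Unit clause (!U) forces U = false.
All clauses are satisfied.

P: true; Q: false; R: false; S: false; T: false; U: false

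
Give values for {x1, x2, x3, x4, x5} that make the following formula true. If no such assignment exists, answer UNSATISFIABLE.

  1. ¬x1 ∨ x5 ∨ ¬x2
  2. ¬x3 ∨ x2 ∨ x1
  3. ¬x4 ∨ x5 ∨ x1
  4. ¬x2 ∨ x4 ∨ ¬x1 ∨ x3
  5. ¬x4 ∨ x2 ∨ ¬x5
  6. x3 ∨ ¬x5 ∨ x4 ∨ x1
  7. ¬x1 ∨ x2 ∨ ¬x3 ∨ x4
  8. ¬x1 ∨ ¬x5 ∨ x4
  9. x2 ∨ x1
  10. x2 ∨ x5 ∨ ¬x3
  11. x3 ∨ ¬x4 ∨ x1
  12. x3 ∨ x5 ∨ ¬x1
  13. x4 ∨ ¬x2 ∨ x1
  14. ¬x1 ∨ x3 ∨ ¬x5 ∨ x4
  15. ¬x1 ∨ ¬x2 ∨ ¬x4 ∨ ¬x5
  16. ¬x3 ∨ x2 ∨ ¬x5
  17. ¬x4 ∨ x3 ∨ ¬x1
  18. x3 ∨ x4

x1=False,  x2=True,  x3=True,  x4=True,  x5=True

Try x2 = True.
Try x1 = False.
Unit clause (x4) forces x4 = True.
Unit clause (x5) forces x5 = True.
Unit clause (x3) forces x3 = True.
Every clause now holds.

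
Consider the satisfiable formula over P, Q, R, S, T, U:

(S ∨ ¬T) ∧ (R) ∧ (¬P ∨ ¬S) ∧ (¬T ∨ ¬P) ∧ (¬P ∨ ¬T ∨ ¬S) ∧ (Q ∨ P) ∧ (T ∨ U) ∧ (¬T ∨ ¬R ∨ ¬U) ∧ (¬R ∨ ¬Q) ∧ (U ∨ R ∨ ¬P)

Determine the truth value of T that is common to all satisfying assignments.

False

Suppose T = True.
The clause (S) is unit, so S = True.
The clause (R) is unit, so R = True.
The clause (¬P) is unit, so P = False.
The clause (Q) is unit, so Q = True.
That conflicts with the unit clause (¬Q).
So every satisfying assignment has T = False.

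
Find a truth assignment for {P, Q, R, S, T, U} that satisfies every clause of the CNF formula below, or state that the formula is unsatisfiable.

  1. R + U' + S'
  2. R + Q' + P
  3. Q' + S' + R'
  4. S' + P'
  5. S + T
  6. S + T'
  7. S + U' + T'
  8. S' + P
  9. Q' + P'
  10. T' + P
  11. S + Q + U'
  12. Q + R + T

UNSATISFIABLE

Try S = 0.
From the singleton clause (T), T = 1.
But (T') is also a unit clause — contradiction.
Undo S and try S = 1.
From the singleton clause (P'), P = 0.
But (P) is also a unit clause — contradiction.
Neither S = 1 nor S = 0 works.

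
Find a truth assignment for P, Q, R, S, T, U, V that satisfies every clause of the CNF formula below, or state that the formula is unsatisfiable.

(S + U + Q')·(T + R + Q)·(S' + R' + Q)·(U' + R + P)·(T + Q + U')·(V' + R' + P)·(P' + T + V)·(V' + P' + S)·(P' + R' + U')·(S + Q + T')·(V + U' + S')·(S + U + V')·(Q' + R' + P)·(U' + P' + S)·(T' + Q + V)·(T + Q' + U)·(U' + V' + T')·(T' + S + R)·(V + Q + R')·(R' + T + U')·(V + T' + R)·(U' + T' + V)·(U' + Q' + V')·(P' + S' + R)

Suppose S = 1.
Suppose R = 1.
(Q) alone gives Q = 1.
(P) alone gives P = 1.
(U') alone gives U = 0.
(T) alone gives T = 1.
No clause remains; V is free.

P=1,  Q=1,  R=1,  S=1,  T=1,  U=0,  V=1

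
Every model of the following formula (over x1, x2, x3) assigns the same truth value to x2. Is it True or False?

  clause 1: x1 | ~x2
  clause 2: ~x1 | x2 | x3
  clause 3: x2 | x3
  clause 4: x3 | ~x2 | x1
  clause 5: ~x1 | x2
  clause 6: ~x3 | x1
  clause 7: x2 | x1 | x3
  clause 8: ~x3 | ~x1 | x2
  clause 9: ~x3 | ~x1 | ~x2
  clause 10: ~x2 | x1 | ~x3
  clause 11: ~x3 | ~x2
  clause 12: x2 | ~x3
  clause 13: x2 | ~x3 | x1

True

Suppose x2 = 0.
(x3) alone gives x3 = 1.
That conflicts with the unit clause (~x3).
So every satisfying assignment has x2 = True.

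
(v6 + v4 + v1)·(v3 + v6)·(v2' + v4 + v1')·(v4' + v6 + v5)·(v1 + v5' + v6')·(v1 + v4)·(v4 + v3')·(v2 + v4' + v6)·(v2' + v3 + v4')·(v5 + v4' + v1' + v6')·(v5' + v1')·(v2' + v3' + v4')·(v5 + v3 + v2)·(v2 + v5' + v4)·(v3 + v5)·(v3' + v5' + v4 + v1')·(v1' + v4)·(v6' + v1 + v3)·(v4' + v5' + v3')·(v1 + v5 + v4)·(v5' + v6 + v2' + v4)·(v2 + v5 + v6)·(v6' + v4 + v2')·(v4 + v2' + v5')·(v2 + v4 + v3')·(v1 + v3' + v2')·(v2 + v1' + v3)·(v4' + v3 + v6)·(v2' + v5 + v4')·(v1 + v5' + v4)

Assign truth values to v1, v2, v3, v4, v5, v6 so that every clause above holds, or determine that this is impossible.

v1: 0, v2: 0, v3: 1, v4: 1, v5: 0, v6: 1

Branch on v3: set v3 = 1.
From the singleton clause (v4), v4 = 1.
From the singleton clause (v2'), v2 = 0.
From the singleton clause (v6), v6 = 1.
From the singleton clause (v5'), v5 = 0.
From the singleton clause (v1'), v1 = 0.
This assignment satisfies each clause.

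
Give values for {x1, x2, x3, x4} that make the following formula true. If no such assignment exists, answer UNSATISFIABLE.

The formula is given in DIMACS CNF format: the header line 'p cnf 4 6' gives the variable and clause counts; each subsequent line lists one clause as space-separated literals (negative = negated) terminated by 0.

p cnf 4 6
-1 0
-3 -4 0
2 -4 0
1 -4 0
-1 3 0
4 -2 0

From the singleton clause (¬x1), x1 = False.
From the singleton clause (¬x4), x4 = False.
From the singleton clause (¬x2), x2 = False.
All clauses hold; x3 can take either value.

x1: False,  x2: False,  x3: False,  x4: False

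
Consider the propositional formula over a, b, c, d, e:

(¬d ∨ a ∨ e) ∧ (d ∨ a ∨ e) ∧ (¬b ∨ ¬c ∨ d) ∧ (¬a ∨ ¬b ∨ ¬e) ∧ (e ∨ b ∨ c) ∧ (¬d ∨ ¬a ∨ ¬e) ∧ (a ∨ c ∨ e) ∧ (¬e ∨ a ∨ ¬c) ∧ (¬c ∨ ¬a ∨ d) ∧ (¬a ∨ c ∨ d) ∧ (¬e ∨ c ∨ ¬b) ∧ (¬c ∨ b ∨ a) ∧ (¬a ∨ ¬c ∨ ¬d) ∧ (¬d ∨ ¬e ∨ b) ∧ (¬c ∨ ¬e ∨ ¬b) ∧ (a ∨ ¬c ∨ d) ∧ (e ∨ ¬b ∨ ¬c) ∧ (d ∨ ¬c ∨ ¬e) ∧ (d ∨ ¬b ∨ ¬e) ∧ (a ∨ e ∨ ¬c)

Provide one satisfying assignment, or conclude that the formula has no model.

Try d = True.
Try a = True.
The clause (¬e) is unit, so e = False.
The clause (¬c) is unit, so c = False.
The clause (b) is unit, so b = True.
This assignment satisfies each clause.

a: True; b: True; c: False; d: True; e: False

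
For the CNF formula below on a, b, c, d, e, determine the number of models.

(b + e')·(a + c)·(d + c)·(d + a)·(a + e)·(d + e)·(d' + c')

4

There are 2^5 = 32 truth assignments over (a, b, c, d, e).
Split on d. With d = 1, the clauses containing d are satisfied and d' drops from the rest; 3 of the 2^4 = 16 assignments to the other variables satisfy what remains.
With d = 0, by the same count on the reduced clause set, 1 assignment works.
(One model: a=T, b=F, c=F, d=T, e=F.)
Total: 3 + 1 = 4.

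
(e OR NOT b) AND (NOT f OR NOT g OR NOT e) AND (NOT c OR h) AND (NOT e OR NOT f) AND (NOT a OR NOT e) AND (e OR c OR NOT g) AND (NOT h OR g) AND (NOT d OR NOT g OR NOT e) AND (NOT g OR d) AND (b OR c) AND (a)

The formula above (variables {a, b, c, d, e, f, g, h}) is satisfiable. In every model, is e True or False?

Suppose e = true.
From the singleton clause (NOT f), f = false.
From the singleton clause (NOT a), a = false.
But (a) is also a unit clause — contradiction.
So every satisfying assignment has e = False.

False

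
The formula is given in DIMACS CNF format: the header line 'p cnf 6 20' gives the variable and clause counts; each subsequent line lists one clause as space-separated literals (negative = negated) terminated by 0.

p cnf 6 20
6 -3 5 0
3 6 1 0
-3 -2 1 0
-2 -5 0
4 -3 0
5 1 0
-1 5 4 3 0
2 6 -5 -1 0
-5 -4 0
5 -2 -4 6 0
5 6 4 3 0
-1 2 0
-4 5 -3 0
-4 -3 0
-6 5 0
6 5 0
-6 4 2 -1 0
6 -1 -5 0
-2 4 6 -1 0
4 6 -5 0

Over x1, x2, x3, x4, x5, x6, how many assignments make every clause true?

There are 2^6 = 64 truth assignments over (x1, x2, x3, x4, x5, x6).
Split on x1. With x1 = True, the clauses containing x1 are satisfied and ¬x1 drops from the rest; 0 of the 2^5 = 32 assignments to the other variables satisfy what remains.
With x1 = False, by the same count on the reduced clause set, 1 assignment works.
(One model: x1=F, x2=F, x3=F, x4=F, x5=T, x6=T.)
Total: 0 + 1 = 1.

1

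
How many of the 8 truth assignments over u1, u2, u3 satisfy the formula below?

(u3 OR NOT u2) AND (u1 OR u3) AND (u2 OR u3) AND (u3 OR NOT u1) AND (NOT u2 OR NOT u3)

There are 2^3 = 8 truth assignments over (u1, u2, u3).
Check each against the 5 clauses (columns in the order u1, u2, u3):
  F F F  ✗ fails (u1 OR u3)
  F F T  ✓ satisfies all
  F T F  ✗ fails (u3 OR NOT u2)
  F T T  ✗ fails (NOT u2 OR NOT u3)
  T F F  ✗ fails (u2 OR u3)
  T F T  ✓ satisfies all
  T T F  ✗ fails (u3 OR NOT u2)
  T T T  ✗ fails (NOT u2 OR NOT u3)
2 of the 8 rows are models.

2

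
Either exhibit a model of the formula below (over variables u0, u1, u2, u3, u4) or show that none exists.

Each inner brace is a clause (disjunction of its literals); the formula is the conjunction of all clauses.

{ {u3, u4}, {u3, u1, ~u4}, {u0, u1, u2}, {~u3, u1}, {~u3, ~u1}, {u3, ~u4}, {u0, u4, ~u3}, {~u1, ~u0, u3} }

Branch on u3: set u3 = 1.
From the singleton clause (u1), u1 = 1.
That conflicts with the unit clause (~u1).
That branch fails; take u3 = 0 instead.
From the singleton clause (u4), u4 = 1.
That conflicts with the unit clause (~u4).
Either choice for u3 ends in contradiction.

UNSATISFIABLE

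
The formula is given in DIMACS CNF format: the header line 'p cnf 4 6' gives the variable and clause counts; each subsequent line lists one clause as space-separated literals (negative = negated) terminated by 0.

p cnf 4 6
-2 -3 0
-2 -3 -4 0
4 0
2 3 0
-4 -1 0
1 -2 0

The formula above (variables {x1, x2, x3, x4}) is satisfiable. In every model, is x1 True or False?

False

Suppose x1 = True.
Unit clause (x4) forces x4 = True.
That conflicts with the unit clause (¬x4).
So every satisfying assignment has x1 = False.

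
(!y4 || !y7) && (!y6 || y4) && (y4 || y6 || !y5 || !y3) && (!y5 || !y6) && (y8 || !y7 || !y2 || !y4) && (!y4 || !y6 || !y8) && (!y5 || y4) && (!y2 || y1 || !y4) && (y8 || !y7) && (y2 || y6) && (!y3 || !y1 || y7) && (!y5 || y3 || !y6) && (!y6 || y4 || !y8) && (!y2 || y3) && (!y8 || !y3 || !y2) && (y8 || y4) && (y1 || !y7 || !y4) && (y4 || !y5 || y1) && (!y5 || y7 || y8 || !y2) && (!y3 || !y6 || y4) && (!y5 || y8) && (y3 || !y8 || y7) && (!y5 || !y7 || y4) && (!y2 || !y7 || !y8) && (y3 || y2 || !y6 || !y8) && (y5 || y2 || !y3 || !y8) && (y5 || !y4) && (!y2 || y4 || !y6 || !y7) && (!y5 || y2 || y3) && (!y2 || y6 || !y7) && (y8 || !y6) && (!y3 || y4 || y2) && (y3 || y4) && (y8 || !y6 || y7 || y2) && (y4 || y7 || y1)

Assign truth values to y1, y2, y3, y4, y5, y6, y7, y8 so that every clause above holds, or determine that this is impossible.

Branch on y4: set y4 = false.
The clause (!y6) is unit, so y6 = false.
The clause (!y5) is unit, so y5 = false.
The clause (y2) is unit, so y2 = true.
The clause (y3) is unit, so y3 = true.
The clause (!y8) is unit, so y8 = false.
Now (y8) is unsatisfied and unit — conflict.
That branch fails; take y4 = true instead.
The clause (!y7) is unit, so y7 = false.
The clause (y5) is unit, so y5 = true.
The clause (!y6) is unit, so y6 = false.
The clause (y2) is unit, so y2 = true.
The clause (y1) is unit, so y1 = true.
The clause (!y3) is unit, so y3 = false.
Now (y3) is unsatisfied and unit — conflict.
Neither y4 = true nor y4 = false works.

UNSATISFIABLE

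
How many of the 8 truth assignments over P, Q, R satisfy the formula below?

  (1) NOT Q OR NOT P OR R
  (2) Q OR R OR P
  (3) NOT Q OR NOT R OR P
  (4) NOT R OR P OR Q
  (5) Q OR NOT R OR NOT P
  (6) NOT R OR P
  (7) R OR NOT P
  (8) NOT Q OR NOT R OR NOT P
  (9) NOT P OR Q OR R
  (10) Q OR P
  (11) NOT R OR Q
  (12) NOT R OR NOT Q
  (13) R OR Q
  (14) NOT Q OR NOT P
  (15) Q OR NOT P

There are 2^3 = 8 truth assignments over (P, Q, R).
Check each against the 15 clauses (columns in the order P, Q, R):
  F F F  ✗ fails (Q OR R OR P)
  F F T  ✗ fails (NOT R OR P OR Q)
  F T F  ✓ satisfies all
  F T T  ✗ fails (NOT Q OR NOT R OR P)
  T F F  ✗ fails (R OR NOT P)
  T F T  ✗ fails (Q OR NOT R OR NOT P)
  T T F  ✗ fails (NOT Q OR NOT P OR R)
  T T T  ✗ fails (NOT Q OR NOT R OR NOT P)
1 of the 8 rows is a model.

1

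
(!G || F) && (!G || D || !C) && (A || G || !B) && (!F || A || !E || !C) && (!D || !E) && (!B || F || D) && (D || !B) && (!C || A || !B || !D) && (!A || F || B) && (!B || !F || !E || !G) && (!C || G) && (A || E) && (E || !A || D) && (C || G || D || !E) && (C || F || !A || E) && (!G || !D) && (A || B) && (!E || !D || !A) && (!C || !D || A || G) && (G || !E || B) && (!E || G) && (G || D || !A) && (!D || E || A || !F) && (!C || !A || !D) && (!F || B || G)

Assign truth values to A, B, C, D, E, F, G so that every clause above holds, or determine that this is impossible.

A ↦ true,  B ↦ true,  C ↦ false,  D ↦ true,  E ↦ false,  F ↦ true,  G ↦ false

Suppose G = false.
The clause (!C) is unit, so C = false.
The clause (!E) is unit, so E = false.
The clause (A) is unit, so A = true.
The clause (D) is unit, so D = true.
The clause (F) is unit, so F = true.
The clause (B) is unit, so B = true.
This assignment satisfies each clause.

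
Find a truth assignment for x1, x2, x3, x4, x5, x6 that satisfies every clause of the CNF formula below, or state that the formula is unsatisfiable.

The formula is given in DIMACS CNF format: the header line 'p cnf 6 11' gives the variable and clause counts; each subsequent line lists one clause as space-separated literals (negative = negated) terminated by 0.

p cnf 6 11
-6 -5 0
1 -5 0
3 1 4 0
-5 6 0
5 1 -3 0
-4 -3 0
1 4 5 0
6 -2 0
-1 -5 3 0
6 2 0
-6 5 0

Branch on x6: set x6 = False.
Unit clause (¬x5) forces x5 = False.
Unit clause (¬x2) forces x2 = False.
That conflicts with the unit clause (x2).
That branch fails; take x6 = True instead.
Unit clause (¬x5) forces x5 = False.
That conflicts with the unit clause (x5).
Neither x6 = True nor x6 = False works.

UNSATISFIABLE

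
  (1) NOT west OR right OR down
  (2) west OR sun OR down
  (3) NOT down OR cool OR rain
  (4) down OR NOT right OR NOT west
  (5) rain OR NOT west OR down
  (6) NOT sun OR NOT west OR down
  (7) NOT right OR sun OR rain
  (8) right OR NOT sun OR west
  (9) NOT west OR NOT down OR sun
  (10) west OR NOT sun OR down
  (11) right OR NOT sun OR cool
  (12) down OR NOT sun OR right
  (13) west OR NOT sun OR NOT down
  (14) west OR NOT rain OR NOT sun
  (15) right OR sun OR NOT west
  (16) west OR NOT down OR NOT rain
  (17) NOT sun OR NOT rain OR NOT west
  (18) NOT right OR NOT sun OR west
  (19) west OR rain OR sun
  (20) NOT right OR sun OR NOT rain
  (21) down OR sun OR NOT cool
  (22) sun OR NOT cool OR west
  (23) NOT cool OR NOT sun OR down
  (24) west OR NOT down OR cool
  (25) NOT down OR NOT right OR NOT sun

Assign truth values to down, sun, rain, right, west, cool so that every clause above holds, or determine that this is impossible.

Try west = true.
Try right = false.
The clause (down) is unit, so down = true.
The clause (sun) is unit, so sun = true.
The clause (cool) is unit, so cool = true.
The clause (NOT rain) is unit, so rain = false.
All clauses are satisfied.

down: true, sun: true, rain: false, right: false, west: true, cool: true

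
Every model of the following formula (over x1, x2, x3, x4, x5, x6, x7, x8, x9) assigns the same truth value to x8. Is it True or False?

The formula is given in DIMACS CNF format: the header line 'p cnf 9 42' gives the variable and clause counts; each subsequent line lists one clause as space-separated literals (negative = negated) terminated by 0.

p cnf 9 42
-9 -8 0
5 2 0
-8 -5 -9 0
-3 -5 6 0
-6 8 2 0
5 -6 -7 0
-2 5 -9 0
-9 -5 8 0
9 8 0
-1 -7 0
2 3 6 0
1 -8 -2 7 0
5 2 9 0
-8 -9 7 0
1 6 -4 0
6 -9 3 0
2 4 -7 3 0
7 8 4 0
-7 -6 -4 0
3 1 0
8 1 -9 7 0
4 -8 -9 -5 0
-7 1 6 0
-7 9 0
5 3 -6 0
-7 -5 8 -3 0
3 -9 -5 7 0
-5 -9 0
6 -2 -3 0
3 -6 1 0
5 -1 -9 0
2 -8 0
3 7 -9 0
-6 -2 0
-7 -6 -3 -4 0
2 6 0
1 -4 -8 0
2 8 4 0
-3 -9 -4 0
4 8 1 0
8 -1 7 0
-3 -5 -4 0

True

Suppose x8 = False.
Unit clause (x9) forces x9 = True.
Unit clause (¬x5) forces x5 = False.
Unit clause (x2) forces x2 = True.
That conflicts with the unit clause (¬x2).
So every satisfying assignment has x8 = True.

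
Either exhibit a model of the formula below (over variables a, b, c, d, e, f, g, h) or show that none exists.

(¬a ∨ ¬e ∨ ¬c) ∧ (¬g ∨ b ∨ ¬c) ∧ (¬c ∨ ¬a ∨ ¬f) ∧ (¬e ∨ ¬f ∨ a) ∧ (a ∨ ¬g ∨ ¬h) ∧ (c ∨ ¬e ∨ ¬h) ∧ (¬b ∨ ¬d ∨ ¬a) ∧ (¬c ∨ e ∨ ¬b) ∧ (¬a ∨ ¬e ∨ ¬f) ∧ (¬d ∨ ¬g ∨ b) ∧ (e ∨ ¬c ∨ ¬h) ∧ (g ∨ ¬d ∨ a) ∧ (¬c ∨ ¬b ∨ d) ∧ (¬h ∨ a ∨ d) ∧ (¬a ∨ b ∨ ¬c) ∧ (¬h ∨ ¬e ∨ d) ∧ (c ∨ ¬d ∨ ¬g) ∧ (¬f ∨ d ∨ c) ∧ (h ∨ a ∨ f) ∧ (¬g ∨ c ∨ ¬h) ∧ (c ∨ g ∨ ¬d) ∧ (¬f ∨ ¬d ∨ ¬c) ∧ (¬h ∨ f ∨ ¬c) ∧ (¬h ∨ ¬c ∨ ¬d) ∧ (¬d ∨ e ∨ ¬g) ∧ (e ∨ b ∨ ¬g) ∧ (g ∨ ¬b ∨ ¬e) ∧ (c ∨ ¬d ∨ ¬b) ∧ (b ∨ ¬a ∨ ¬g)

a=True, b=True, c=False, d=False, e=False, f=False, g=False, h=True

Try a = True.
Try e = False.
Try c = False.
Try b = True.
Unit clause (¬d) forces d = False.
Unit clause (¬f) forces f = False.
Try g = False.
No clause remains; h is free.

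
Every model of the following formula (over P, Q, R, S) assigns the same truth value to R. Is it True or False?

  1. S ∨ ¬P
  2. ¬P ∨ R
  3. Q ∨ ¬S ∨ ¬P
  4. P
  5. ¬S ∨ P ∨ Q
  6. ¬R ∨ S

True

Suppose R = False.
(¬P) alone gives P = False.
Now (P) is unsatisfied and unit — conflict.
So every satisfying assignment has R = True.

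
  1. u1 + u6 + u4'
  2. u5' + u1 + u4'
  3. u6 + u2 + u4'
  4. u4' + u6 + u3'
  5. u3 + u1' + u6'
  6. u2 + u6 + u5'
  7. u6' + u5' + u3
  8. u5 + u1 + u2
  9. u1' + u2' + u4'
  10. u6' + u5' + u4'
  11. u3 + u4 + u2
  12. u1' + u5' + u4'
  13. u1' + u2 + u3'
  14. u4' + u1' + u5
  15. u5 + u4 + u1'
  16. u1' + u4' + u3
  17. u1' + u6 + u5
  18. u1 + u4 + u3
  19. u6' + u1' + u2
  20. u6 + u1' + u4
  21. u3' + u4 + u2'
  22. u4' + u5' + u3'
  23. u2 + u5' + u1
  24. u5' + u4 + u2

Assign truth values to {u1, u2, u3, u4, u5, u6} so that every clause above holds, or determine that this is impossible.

u1 ↦ 0; u2 ↦ 1; u3 ↦ 1; u4 ↦ 1; u5 ↦ 0; u6 ↦ 1

Try u1 = 0.
Try u6 = 1.
Try u5 = 0.
From the singleton clause (u2), u2 = 1.
Try u4 = 1.
Every clause is now satisfied; u3 is unconstrained.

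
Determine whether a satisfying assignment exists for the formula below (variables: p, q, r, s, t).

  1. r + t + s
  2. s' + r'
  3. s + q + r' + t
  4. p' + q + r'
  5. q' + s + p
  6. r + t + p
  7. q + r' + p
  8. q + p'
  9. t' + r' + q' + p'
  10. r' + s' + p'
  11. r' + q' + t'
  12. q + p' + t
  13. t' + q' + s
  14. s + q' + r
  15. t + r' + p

Case s = 1:
From the singleton clause (r'), r = 0.
Case t = 1:
Case q = 1:
Every clause is now satisfied; p is unconstrained.
A satisfying assignment: p ↦ 0; q ↦ 1; r ↦ 0; s ↦ 1; t ↦ 1.

Satisfiable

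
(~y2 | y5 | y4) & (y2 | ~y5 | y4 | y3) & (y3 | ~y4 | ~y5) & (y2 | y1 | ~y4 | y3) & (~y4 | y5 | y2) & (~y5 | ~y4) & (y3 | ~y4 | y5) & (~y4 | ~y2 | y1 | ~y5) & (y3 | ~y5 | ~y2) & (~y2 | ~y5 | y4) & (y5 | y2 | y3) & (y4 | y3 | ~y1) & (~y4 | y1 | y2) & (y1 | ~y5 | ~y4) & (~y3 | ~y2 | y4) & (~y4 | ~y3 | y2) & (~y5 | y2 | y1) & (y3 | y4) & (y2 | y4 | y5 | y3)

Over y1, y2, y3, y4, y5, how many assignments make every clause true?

5

There are 2^5 = 32 truth assignments over (y1, y2, y3, y4, y5).
Split on y5. With y5 = 1, the clauses containing y5 are satisfied and ~y5 drops from the rest; 1 of the 2^4 = 16 assignments to the other variables satisfy what remains.
With y5 = 0, by the same count on the reduced clause set, 4 assignments work.
(One model: y1=F, y2=F, y3=T, y4=F, y5=F.)
Total: 1 + 4 = 5.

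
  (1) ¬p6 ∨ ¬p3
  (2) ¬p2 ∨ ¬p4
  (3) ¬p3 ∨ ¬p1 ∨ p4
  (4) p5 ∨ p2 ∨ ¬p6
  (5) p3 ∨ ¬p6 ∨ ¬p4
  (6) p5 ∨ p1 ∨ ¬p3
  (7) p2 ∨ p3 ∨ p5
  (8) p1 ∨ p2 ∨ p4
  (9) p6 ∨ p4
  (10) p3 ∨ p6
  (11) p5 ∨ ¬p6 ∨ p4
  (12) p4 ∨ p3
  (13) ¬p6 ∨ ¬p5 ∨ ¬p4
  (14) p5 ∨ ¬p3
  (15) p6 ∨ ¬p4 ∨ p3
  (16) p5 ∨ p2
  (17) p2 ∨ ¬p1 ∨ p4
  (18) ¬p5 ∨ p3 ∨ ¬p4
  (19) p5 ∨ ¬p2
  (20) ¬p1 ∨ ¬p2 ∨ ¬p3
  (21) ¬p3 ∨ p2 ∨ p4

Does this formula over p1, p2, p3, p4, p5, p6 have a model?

Try p6 = False.
Unit clause (p4) forces p4 = True.
Unit clause (¬p2) forces p2 = False.
Unit clause (p3) forces p3 = True.
Unit clause (p5) forces p5 = True.
No clause remains; p1 is free.
A satisfying assignment: p1: False; p2: False; p3: True; p4: True; p5: True; p6: False.

Satisfiable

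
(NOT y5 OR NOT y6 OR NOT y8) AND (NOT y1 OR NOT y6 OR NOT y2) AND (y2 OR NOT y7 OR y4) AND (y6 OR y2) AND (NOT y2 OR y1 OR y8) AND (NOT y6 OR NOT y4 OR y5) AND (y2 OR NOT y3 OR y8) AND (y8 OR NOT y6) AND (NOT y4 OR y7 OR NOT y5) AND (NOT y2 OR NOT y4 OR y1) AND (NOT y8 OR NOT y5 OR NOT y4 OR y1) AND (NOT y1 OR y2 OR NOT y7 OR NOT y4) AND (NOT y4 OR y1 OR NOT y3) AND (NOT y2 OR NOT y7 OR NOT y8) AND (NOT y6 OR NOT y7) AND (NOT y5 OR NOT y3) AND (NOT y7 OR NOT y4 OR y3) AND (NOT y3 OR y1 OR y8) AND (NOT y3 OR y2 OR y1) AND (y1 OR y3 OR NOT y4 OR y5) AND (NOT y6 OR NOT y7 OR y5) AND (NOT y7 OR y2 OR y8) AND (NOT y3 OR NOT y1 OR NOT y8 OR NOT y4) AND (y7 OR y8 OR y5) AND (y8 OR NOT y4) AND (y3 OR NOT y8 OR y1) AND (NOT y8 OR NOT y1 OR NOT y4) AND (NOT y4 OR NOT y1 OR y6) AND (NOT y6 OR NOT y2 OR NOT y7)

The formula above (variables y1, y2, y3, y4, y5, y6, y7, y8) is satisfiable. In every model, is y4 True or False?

Suppose y4 = true.
From the singleton clause (y8), y8 = true.
From the singleton clause (NOT y1), y1 = false.
From the singleton clause (NOT y2), y2 = false.
From the singleton clause (y6), y6 = true.
From the singleton clause (NOT y5), y5 = false.
But (y5) is also a unit clause — contradiction.
So every satisfying assignment has y4 = False.

False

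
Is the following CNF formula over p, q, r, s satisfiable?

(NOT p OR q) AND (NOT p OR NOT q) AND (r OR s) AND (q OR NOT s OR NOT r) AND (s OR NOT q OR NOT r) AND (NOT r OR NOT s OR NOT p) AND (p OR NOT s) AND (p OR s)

No

Case p = false:
Unit clause (NOT s) forces s = false.
Now (s) is unsatisfied and unit — conflict.
Backtrack on p: now try p = true.
Unit clause (q) forces q = true.
Now (NOT q) is unsatisfied and unit — conflict.
Both values of p lead to a conflict.
No assignment satisfies every clause.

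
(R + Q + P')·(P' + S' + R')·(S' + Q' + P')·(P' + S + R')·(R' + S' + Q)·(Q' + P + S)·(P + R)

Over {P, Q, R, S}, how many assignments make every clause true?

3

There are 2^4 = 16 truth assignments over (P, Q, R, S).
Split on R. With R = 1, the clauses containing R are satisfied and R' drops from the rest; 2 of the 2^3 = 8 assignments to the other variables satisfy what remains.
With R = 0, by the same count on the reduced clause set, 1 assignment works.
(One model: P=F, Q=F, R=T, S=F.)
Total: 2 + 1 = 3.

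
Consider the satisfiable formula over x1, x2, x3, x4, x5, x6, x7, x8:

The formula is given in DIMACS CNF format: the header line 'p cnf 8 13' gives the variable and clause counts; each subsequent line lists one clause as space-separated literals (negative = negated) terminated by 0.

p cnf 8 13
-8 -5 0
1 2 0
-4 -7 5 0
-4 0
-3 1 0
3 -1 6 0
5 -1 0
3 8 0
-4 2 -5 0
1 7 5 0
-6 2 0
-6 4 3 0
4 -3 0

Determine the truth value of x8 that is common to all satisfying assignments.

True

Suppose x8 = False.
(¬x4) alone gives x4 = False.
(x3) alone gives x3 = True.
That conflicts with the unit clause (¬x3).
So every satisfying assignment has x8 = True.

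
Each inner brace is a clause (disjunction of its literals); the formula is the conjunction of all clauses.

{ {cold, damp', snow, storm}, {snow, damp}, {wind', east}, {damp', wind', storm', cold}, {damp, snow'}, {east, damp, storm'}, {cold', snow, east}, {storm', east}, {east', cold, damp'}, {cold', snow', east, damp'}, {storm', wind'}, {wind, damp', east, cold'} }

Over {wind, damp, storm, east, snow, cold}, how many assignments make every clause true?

There are 2^6 = 64 truth assignments over (wind, damp, storm, east, snow, cold).
Split on snow. With snow = 1, the clauses containing snow are satisfied and snow' drops from the rest; 4 of the 2^5 = 32 assignments to the other variables satisfy what remains.
With snow = 0, by the same count on the reduced clause set, 3 assignments work.
Total: 4 + 3 = 7.

7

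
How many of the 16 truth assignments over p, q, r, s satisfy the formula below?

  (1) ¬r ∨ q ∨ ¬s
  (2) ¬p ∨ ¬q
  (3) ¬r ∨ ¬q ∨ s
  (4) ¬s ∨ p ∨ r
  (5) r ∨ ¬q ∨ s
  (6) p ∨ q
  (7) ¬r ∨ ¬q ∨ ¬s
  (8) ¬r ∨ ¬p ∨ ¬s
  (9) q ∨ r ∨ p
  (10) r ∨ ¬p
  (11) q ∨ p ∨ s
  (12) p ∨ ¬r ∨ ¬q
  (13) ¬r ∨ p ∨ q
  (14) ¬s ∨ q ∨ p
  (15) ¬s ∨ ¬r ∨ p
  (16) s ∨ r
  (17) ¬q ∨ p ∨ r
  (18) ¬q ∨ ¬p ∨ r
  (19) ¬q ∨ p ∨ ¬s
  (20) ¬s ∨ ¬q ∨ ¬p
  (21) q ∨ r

1

There are 2^4 = 16 truth assignments over (p, q, r, s).
Check each against the 21 clauses (columns in the order p, q, r, s):
  F F F F  ✗ fails (p ∨ q)
  F F F T  ✗ fails (¬s ∨ p ∨ r)
  F F T F  ✗ fails (p ∨ q)
  F F T T  ✗ fails (¬r ∨ q ∨ ¬s)
  F T F F  ✗ fails (r ∨ ¬q ∨ s)
  F T F T  ✗ fails (¬s ∨ p ∨ r)
  F T T F  ✗ fails (¬r ∨ ¬q ∨ s)
  F T T T  ✗ fails (¬r ∨ ¬q ∨ ¬s)
  T F F F  ✗ fails (r ∨ ¬p)
  T F F T  ✗ fails (r ∨ ¬p)
  T F T F  ✓ satisfies all
  T F T T  ✗ fails (¬r ∨ q ∨ ¬s)
  T T F F  ✗ fails (¬p ∨ ¬q)
  T T F T  ✗ fails (¬p ∨ ¬q)
  T T T F  ✗ fails (¬p ∨ ¬q)
  T T T T  ✗ fails (¬p ∨ ¬q)
1 of the 16 rows is a model.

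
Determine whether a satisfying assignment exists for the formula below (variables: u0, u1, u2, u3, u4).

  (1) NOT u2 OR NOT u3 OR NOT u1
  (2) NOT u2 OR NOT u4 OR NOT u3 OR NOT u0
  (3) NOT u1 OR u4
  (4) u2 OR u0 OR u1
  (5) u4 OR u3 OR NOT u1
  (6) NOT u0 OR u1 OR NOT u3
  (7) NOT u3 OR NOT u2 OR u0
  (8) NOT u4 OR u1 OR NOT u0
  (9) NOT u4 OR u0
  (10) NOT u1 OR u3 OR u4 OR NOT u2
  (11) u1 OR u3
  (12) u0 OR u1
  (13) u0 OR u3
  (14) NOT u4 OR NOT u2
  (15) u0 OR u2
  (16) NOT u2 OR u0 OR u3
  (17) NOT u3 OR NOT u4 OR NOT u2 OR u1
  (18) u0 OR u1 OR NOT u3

Yes, satisfiable

Try u1 = true.
Unit clause (u4) forces u4 = true.
Unit clause (u0) forces u0 = true.
Unit clause (NOT u2) forces u2 = false.
No clause remains; u3 is free.
A satisfying assignment: u0 ↦ true; u1 ↦ true; u2 ↦ false; u3 ↦ false; u4 ↦ true.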